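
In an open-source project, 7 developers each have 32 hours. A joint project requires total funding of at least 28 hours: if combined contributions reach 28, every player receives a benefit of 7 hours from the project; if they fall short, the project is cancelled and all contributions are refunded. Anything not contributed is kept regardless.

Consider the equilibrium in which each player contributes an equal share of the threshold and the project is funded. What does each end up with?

35 hours

Equal share of the threshold: 28/7 = 4.
At this profile no one gains by cutting their contribution: any cut drops the total below 28, the project is cancelled, contributions are refunded, and the deviator ends with 32, which is less than 32 − 4 + 7 = 35. Contributing more than 4 just wastes the excess. So contributing exactly 4 is a best response.
Each player's payoff: 32 − 4 + 7 = 35.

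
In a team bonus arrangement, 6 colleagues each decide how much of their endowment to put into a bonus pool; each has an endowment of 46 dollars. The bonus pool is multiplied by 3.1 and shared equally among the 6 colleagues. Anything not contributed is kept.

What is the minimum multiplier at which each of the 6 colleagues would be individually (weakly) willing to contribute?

A contributed unit returns (multiplier)/6 to its contributor.
This reaches 1 exactly when the multiplier is 6.

6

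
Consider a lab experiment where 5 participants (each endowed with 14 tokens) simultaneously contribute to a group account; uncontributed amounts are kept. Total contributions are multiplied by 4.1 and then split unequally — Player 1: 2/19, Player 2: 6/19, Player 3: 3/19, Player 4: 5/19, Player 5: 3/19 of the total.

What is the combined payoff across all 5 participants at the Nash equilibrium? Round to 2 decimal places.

156.80 tokens

Player j's private return per contributed unit is 4.1 × (j's share). Contributing is weakly dominant for j when that share is at least 1/4.1 = 0.2439, and contributing 0 is dominant otherwise.
Player 2 and Player 4 are above the threshold, contributing 14 each; the remaining 3 contribute 0. Total contributed: 28.
The group account pays out 4.1 × 28 = 114.80 in total (split across the unequal shares, but the aggregate is all that matters for the group sum).
The 3 free-riders keep 14 each, adding 42. Group total = 42 + 114.80 = 156.80.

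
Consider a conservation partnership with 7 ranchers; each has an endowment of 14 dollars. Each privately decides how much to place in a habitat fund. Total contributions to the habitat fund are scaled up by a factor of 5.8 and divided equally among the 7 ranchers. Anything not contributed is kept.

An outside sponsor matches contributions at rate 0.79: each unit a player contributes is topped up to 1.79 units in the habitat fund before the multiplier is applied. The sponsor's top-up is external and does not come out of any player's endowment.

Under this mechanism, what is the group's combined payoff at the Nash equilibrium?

With the mechanism, a contributed unit returns 5.8 × 1.79 / 7 = 1.4831 per unit of net cost to the contributor — now above 1 — so contributing fully is weakly dominant for every player.
So the Nash equilibrium is full contribution by all 7; the group earns 5.8 × 1.79 × 98 = 1017.44.

1017.44 dollars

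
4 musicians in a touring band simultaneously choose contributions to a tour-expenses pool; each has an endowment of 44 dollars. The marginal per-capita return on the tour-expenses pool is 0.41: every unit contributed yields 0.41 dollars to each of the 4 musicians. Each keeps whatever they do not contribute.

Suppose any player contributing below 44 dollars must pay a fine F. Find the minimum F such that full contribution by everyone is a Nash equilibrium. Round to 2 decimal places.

Given the others contribute fully, the best deviation is to contribute 0 (any partial contribution still incurs the fine and gives up units whose private return 0.41 is below 1).
Deviating from 44 to 0 saves 44 dollars but forfeits the deviator's share of the drop in the tour-expenses pool: 0.41 × 44 = 18.04.
So the deviation gain is 44 − 18.04 = 25.96, and the fine must be at least 25.96 dollars to wipe it out.

25.96 dollars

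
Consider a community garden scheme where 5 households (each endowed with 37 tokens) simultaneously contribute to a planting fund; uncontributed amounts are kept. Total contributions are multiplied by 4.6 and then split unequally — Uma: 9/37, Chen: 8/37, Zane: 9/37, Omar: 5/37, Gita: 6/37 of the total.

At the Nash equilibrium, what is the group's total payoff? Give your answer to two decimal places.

Player j's private return per contributed unit is 4.6 × (j's share). Contributing is weakly dominant for j when that share is at least 1/4.6 = 0.2174, and contributing 0 is dominant otherwise.
Uma and Zane clear that bar, contributing 37 each; the remaining 3 contribute 0. Total contributed: 74.
The planting fund pays out 4.6 × 74 = 340.40 in total (split across the unequal shares, but the aggregate is all that matters for the group sum).
The 3 free-riders keep 37 each, adding 111. Group total = 111 + 340.40 = 451.40.

451.40 tokens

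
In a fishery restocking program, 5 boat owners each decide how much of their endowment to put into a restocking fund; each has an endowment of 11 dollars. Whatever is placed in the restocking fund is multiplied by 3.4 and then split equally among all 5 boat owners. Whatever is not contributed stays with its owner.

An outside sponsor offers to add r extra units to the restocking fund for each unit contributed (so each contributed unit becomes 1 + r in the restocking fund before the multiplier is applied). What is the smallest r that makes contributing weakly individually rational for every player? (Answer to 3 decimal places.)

With matching at rate r, one contributed unit becomes (1 + r) in the restocking fund and returns 3.4 × (1 + r) / 5 to the contributor.
Setting this equal to 1: 1 + r = 5/3.4 = 1.4706.
So the minimum matching rate is r = 1.4706 − 1 = 0.471.

0.471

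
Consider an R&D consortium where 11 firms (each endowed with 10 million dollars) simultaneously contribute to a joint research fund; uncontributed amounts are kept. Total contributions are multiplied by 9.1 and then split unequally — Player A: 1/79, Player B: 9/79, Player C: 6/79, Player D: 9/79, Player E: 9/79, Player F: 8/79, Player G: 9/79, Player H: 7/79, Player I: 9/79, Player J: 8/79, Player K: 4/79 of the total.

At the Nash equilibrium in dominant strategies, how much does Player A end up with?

Each unit j contributes comes back to j as 9.1 × (j's share), so j prefers to contribute only if that share exceeds 1/9.1 = 0.1099; otherwise keeping the unit dominates.
The shares above 0.1099 belong to Player B, Player D, Player E, Player G and Player I, contributing 10 each; the remaining 6 contribute 0. Total contributed: 50.
Player A keeps 10 and receives 9.1 × 50 × 1/79 = 5.76 from the joint research fund, for a payoff of 15.76.

15.76 million dollars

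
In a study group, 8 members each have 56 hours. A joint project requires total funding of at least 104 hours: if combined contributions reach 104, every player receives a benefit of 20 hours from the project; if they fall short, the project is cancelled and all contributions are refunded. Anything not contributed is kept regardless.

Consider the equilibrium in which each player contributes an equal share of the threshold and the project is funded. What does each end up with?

63 hours

Equal share of the threshold: 104/8 = 13.
At this profile no one gains by cutting their contribution: any cut drops the total below 104, the project is cancelled, contributions are refunded, and the deviator ends with 56, which is less than 56 − 13 + 20 = 63. Contributing more than 13 just wastes the excess. So contributing exactly 13 is a best response.
Each player's payoff: 56 − 13 + 20 = 63.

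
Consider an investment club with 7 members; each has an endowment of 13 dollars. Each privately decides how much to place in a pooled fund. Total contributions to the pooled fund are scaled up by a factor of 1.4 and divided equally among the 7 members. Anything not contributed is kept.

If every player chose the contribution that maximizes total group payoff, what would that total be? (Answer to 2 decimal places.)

127.40 dollars

Each contributed unit returns 1.400 to the group as a whole (0.2000 to each of 7 players), which exceeds 1, so the social optimum is full contribution: group total = 1.400 × 91 = 127.40.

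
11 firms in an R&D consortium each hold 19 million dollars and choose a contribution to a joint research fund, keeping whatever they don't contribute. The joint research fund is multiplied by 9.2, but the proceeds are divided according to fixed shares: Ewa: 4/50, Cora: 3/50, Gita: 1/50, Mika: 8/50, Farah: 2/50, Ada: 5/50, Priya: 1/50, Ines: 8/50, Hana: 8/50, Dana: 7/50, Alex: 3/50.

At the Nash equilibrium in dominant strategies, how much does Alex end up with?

Each unit j contributes comes back to j as 9.2 × (j's share), so j prefers to contribute only if that share exceeds 1/9.2 = 0.1087; otherwise keeping the unit dominates.
Mika, Ines, Hana and Dana are above the threshold, contributing 19 each; the remaining 7 contribute 0. Total contributed: 76.
Alex keeps 19 and receives 9.2 × 76 × 3/50 = 41.95 from the joint research fund, for a payoff of 60.95.

60.95 million dollars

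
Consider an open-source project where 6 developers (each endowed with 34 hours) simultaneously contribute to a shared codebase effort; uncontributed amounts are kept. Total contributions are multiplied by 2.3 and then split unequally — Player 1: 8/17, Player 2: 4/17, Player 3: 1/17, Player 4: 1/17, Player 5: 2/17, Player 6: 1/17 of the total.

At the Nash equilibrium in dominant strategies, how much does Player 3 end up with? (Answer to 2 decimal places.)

38.60 hours

For player j, contributing a unit is worthwhile iff 2.3 × (j's share) ≥ 1, i.e. iff j's share is at least 0.4348.
Player 1 alone (share 8/17) is above the threshold, contributing 34; the remaining 5 contribute 0. Total contributed: 34.
Player 3 keeps 34 and receives 2.3 × 34 × 1/17 = 4.60 from the shared codebase effort, for a payoff of 38.60.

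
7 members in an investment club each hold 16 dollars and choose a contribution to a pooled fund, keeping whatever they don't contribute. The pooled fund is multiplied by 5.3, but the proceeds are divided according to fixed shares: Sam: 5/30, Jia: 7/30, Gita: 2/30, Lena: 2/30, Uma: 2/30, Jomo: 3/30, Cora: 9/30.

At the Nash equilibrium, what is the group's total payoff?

Each unit j contributes comes back to j as 5.3 × (j's share), so j prefers to contribute only if that share exceeds 1/5.3 = 0.1887; otherwise keeping the unit dominates.
The shares above 0.1887 belong to Jia and Cora, contributing 16 each; the remaining 5 contribute 0. Total contributed: 32.
The pooled fund pays out 5.3 × 32 = 169.60 in total (split across the unequal shares, but the aggregate is all that matters for the group sum).
The 5 free-riders keep 16 each, adding 80. Group total = 80 + 169.60 = 249.60.

249.60 dollars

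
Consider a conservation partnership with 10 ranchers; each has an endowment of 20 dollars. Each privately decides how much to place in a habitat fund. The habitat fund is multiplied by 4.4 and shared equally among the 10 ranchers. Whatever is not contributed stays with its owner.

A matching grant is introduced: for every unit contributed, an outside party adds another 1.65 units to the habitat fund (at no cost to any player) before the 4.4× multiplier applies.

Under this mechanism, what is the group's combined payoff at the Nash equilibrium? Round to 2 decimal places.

2332.00 dollars

With the mechanism, a contributed unit returns 4.4 × 2.65 / 10 = 1.1660 per unit of net cost to the contributor — now above 1 — so contributing fully is weakly dominant for every player.
So the Nash equilibrium is full contribution by all 10; the group earns 4.4 × 2.65 × 200 = 2332.00.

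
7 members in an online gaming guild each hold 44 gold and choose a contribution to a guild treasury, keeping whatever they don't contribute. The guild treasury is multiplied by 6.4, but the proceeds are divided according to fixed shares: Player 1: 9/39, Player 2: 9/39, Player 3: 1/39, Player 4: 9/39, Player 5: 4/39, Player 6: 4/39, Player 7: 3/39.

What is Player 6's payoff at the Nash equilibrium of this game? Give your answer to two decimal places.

For player j, contributing a unit is worthwhile iff 6.4 × (j's share) ≥ 1, i.e. iff j's share is at least 0.1563.
The shares above 0.1563 belong to Player 1, Player 2 and Player 4, contributing 44 each; the remaining 4 contribute 0. Total contributed: 132.
Player 6 keeps 44 and receives 6.4 × 132 × 4/39 = 86.65 from the guild treasury, for a payoff of 130.65.

130.65 gold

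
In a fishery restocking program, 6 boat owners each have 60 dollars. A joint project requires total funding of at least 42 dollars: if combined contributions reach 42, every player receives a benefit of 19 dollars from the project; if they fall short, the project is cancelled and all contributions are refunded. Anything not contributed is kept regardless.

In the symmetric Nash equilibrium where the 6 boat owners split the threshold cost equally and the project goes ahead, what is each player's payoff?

72 dollars

Equal share of the threshold: 42/6 = 7.
At this profile no one gains by cutting their contribution: any cut drops the total below 42, the project is cancelled, contributions are refunded, and the deviator ends with 60, which is less than 60 − 7 + 19 = 72. Contributing more than 7 just wastes the excess. So contributing exactly 7 is a best response.
Each player's payoff: 60 − 7 + 19 = 72.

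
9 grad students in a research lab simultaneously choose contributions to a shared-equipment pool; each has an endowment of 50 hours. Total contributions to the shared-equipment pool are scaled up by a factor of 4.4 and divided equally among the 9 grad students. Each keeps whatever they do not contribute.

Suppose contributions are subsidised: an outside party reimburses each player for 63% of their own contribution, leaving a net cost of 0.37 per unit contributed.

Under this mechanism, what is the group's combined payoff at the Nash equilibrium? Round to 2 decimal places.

2263.50 hours

Under the mechanism each unit contributed yields (4.4/9) / 0.37 = 1.3213 back to its contributor per unit of net cost, which exceeds 1, making full contribution the dominant choice for everyone.
At the Nash equilibrium everyone contributes 50. Group total payoff = 9 × (50 × 0.63 + 4.4 × 50) = 2263.50.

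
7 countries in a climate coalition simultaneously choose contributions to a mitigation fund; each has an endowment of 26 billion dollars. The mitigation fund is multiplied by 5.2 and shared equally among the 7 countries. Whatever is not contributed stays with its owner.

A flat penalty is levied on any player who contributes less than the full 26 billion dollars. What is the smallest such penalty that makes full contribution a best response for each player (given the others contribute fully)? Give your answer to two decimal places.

6.69 billion dollars

Given the others contribute fully, the best deviation is to contribute 0 (any partial contribution still incurs the fine and gives up units whose private return 0.7429 is below 1).
Deviating from 26 to 0 saves 26 billion dollars but forfeits the deviator's share of the drop in the mitigation fund: 5.2/7 × 26 = 19.31.
So the deviation gain is 26 − 19.31 = 6.69, and the fine must be at least 6.69 billion dollars to wipe it out.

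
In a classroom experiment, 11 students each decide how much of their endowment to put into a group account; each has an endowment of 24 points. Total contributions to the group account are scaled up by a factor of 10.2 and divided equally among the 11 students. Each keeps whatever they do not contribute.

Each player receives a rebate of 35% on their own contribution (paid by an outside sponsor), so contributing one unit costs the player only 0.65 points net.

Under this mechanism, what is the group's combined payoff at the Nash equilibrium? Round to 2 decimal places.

With the mechanism, a contributed unit returns (10.2/11) / 0.65 = 1.4266 per unit of net cost to the contributor — now above 1 — so contributing fully is weakly dominant for every player.
At the Nash equilibrium everyone contributes 24. Group total payoff = 11 × (24 × 0.35 + 10.2 × 24) = 2785.20.

2785.20 points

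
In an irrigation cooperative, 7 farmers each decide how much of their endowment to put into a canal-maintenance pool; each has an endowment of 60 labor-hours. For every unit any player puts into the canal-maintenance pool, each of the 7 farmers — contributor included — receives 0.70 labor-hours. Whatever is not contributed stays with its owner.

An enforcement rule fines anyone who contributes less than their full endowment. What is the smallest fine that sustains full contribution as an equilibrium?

Given the others contribute fully, the best deviation is to contribute 0 (any partial contribution still incurs the fine and gives up units whose private return 0.70 is below 1).
Deviating from 60 to 0 saves 60 labor-hours but forfeits the deviator's share of the drop in the canal-maintenance pool: 0.70 × 60 = 42.00.
So the deviation gain is 60 − 42.00 = 18.00, and the fine must be at least 18.00 labor-hours to wipe it out.

18.00 labor-hours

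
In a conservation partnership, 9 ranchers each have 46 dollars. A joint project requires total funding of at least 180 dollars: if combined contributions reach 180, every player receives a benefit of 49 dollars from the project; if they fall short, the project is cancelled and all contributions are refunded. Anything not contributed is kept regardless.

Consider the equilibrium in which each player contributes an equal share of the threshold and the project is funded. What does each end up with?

Equal share of the threshold: 180/9 = 20.
At this profile no one gains by cutting their contribution: any cut drops the total below 180, the project is cancelled, contributions are refunded, and the deviator ends with 46, which is less than 46 − 20 + 49 = 75. Contributing more than 20 just wastes the excess. So contributing exactly 20 is a best response.
Each player's payoff: 46 − 20 + 49 = 75.

75 dollars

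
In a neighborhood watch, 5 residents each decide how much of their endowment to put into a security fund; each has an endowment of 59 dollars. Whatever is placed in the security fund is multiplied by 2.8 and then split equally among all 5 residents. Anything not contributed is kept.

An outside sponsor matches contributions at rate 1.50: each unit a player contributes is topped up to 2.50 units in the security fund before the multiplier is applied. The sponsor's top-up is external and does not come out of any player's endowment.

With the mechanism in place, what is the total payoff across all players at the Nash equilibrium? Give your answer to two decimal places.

2065.00 dollars

With the mechanism, a contributed unit returns 2.8 × 2.50 / 5 = 1.4000 per unit of net cost to the contributor — now above 1 — so contributing fully is weakly dominant for every player.
At the Nash equilibrium everyone contributes 59. Group total payoff = 2.8 × 2.50 × 295 = 2065.00.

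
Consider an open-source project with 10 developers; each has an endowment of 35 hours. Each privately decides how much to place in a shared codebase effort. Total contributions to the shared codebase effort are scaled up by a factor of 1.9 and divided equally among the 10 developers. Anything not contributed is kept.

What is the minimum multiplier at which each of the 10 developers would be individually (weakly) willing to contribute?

A contributed unit returns (multiplier)/10 to its contributor.
This reaches 1 exactly when the multiplier is 10.

10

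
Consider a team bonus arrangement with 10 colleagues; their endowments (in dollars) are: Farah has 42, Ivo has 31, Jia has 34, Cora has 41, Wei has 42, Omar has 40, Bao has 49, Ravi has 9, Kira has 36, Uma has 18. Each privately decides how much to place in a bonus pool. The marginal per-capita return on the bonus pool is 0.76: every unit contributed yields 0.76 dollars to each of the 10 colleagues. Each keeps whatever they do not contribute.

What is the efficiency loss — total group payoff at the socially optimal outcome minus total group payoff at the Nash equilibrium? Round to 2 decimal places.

2257.20 dollars

The private return per contributed unit is 0.76 < 1 for everyone, so the Nash equilibrium is zero contribution and the group total is Σ E_j = 42 + 31 + 34 + 41 + 42 + 40 + 49 + 9 + 36 + 18 = 342.
Each contributed unit returns 7.600 to the group, so the social optimum is full contribution by everyone: group total = 7.600 × 342 = 2599.20.
Efficiency loss = (7.600 − 1) × 342 = 2257.20.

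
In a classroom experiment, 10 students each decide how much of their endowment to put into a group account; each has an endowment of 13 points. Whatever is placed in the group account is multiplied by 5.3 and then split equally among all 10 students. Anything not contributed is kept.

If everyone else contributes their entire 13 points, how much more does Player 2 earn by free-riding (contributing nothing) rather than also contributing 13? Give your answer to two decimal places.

Switching from a contribution of 13 to 0 lets Player 2 keep an extra 13 points, but lowers the group account by 13, which costs Player 2 their own share of that drop: 5.3/10 × 13 = 6.89.
Net gain = 13 − 6.89 = 6.11. The private return per contributed unit (0.5300) is below 1, so free-riding is indeed the best response regardless of what the others do.

6.11 points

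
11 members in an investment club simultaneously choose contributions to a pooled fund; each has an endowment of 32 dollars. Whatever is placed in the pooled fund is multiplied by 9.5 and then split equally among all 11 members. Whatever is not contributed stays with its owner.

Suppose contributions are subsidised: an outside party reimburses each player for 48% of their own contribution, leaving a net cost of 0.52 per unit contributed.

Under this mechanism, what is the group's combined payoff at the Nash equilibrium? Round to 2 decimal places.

3512.96 dollars

The effective private return per unit is now (9.5/11) / 0.52 = 1.6608 > 1, so every player's dominant strategy flips to full contribution.
At the Nash equilibrium everyone contributes 32. Group total payoff = 11 × (32 × 0.48 + 9.5 × 32) = 3512.96.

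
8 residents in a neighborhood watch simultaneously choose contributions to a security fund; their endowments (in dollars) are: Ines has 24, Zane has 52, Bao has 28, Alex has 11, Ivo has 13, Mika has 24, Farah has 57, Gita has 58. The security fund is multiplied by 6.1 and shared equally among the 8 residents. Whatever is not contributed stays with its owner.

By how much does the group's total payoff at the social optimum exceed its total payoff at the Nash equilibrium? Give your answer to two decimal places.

The private return per contributed unit is 6.1/8 = 0.7625 < 1 for every player regardless of endowment, so the Nash equilibrium is zero contribution and the group total is Σ E_j = 24 + 52 + 28 + 11 + 13 + 24 + 57 + 58 = 267.
Each contributed unit returns 6.100 to the group, so the social optimum is full contribution by everyone: group total = 6.100 × 267 = 1628.70.
Efficiency loss = (6.100 − 1) × 267 = 1361.70.

1361.70 dollars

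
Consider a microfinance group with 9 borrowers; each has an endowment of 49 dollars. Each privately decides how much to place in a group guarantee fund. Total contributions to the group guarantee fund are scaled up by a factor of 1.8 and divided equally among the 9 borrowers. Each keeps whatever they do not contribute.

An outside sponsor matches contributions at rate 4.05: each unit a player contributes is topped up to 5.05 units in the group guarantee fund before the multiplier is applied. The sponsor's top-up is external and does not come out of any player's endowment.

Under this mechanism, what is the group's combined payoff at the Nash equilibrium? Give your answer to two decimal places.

Under the mechanism each unit contributed yields 1.8 × 5.05 / 9 = 1.0100 back to its contributor per unit of net cost, which exceeds 1, making full contribution the dominant choice for everyone.
At the Nash equilibrium everyone contributes 49. Group total payoff = 1.8 × 5.05 × 441 = 4008.69.

4008.69 dollars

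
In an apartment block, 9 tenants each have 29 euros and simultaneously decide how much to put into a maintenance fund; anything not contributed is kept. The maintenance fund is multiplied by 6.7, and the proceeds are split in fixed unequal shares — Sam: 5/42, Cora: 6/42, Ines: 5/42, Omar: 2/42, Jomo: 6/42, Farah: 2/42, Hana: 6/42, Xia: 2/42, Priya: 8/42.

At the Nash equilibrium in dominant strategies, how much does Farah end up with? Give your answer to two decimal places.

Each unit j contributes comes back to j as 6.7 × (j's share), so j prefers to contribute only if that share exceeds 1/6.7 = 0.1493; otherwise keeping the unit dominates.
The only share above 0.1493 is Priya's 8/42, contributing 29; the remaining 8 contribute 0. Total contributed: 29.
Farah keeps 29 and receives 6.7 × 29 × 2/42 = 9.25 from the maintenance fund, for a payoff of 38.25.

38.25 euros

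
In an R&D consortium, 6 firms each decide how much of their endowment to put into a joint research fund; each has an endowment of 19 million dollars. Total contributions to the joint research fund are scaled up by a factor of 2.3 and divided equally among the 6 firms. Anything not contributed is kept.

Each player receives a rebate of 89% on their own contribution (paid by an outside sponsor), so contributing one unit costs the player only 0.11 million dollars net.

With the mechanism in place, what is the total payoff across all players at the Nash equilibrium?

363.66 million dollars

Under the mechanism each unit contributed yields (2.3/6) / 0.11 = 3.4848 back to its contributor per unit of net cost, which exceeds 1, making full contribution the dominant choice for everyone.
At the Nash equilibrium everyone contributes 19. Group total payoff = 6 × (19 × 0.89 + 2.3 × 19) = 363.66.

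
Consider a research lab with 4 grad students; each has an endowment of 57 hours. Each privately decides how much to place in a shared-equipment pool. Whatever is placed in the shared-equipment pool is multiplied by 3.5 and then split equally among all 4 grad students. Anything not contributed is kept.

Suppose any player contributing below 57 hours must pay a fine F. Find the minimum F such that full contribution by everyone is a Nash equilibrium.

Given the others contribute fully, the best deviation is to contribute 0 (any partial contribution still incurs the fine and gives up units whose private return 0.8750 is below 1).
Deviating from 57 to 0 saves 57 hours but forfeits the deviator's share of the drop in the shared-equipment pool: 3.5/4 × 57 = 49.87.
So the deviation gain is 57 − 49.87 = 7.13, and the fine must be at least 7.13 hours to wipe it out.

7.13 hours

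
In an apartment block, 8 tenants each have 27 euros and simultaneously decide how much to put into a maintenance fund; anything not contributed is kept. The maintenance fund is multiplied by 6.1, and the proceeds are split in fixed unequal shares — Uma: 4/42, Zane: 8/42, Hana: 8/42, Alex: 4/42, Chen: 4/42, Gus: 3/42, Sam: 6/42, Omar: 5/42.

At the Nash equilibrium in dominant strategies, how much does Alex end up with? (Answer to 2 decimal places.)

Player j's private return per contributed unit is 6.1 × (j's share). Contributing is weakly dominant for j when that share is at least 1/6.1 = 0.1639, and contributing 0 is dominant otherwise.
Zane and Hana are above the threshold, contributing 27 each; the remaining 6 contribute 0. Total contributed: 54.
Alex keeps 27 and receives 6.1 × 54 × 4/42 = 31.37 from the maintenance fund, for a payoff of 58.37.

58.37 euros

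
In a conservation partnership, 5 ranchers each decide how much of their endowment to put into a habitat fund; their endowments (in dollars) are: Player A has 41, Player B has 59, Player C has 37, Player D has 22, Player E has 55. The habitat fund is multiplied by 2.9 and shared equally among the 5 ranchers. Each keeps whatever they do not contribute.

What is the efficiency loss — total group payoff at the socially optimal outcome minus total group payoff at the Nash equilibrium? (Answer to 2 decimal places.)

406.60 dollars

The private return per contributed unit is 2.9/5 = 0.5800 < 1 for every player regardless of endowment, so the Nash equilibrium is zero contribution and the group total is Σ E_j = 41 + 59 + 37 + 22 + 55 = 214.
Each contributed unit returns 2.900 to the group, so the social optimum is full contribution by everyone: group total = 2.900 × 214 = 620.60.
Efficiency loss = (2.900 − 1) × 214 = 406.60.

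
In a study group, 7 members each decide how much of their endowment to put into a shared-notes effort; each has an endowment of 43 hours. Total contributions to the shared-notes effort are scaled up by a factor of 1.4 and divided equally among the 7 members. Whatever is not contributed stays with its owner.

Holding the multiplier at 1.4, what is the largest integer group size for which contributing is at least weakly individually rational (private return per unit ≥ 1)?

Private return per unit is 1.4/(group size), which is ≥ 1 whenever the group size is ≤ 1.4.
The largest such integer is 1.

1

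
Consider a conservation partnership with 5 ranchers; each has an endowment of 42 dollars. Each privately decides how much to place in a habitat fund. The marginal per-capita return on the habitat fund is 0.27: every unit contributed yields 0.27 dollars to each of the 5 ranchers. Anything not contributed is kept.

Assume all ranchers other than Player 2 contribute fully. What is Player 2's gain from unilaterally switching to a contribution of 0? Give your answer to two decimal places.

Switching from a contribution of 42 to 0 lets Player 2 keep an extra 42 dollars, but lowers the habitat fund by 42, which costs Player 2 their own share of that drop: 0.27 × 42 = 11.34.
Net gain = 42 − 11.34 = 30.66. The private return per contributed unit (0.27) is below 1, so free-riding is indeed the best response regardless of what the others do.

30.66 dollars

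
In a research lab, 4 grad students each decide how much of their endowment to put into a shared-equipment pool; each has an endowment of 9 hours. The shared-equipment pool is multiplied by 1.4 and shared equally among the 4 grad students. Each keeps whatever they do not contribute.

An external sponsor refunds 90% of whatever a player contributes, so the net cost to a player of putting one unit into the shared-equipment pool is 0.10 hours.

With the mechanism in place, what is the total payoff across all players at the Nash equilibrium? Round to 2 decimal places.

82.80 hours

Under the mechanism each unit contributed yields (1.4/4) / 0.10 = 3.5000 back to its contributor per unit of net cost, which exceeds 1, making full contribution the dominant choice for everyone.
So the Nash equilibrium is full contribution by all 4; the group earns 4 × (9 × 0.90 + 1.4 × 9) = 82.80.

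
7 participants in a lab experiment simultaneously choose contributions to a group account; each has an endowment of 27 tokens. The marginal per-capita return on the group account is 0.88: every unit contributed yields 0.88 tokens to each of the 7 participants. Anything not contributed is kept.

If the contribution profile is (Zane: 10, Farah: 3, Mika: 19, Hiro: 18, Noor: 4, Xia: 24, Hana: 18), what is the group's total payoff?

684.36 tokens

Total contributed: 10 + 3 + 19 + 18 + 4 + 24 + 18 = 96; total kept: 7 × 27 − 96 = 93.
The group account pays out 0.88 × 7 × 96 = 591.36 in aggregate.
Group total = 93 + 591.36 = 684.36.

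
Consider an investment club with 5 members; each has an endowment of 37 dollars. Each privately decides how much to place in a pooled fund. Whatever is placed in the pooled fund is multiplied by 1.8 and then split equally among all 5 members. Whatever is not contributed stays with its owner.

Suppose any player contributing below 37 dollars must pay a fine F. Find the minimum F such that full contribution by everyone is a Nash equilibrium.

23.68 dollars

Given the others contribute fully, the best deviation is to contribute 0 (any partial contribution still incurs the fine and gives up units whose private return 0.3600 is below 1).
Deviating from 37 to 0 saves 37 dollars but forfeits the deviator's share of the drop in the pooled fund: 1.8/5 × 37 = 13.32.
So the deviation gain is 37 − 13.32 = 23.68, and the fine must be at least 23.68 dollars to wipe it out.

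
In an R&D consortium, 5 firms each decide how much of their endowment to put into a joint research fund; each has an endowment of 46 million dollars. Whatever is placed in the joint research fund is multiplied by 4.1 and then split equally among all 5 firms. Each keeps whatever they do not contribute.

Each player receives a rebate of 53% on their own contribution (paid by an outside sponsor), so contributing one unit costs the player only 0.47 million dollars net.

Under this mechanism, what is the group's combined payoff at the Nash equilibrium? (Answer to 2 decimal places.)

With the mechanism, a contributed unit returns (4.1/5) / 0.47 = 1.7447 per unit of net cost to the contributor — now above 1 — so contributing fully is weakly dominant for every player.
At the Nash equilibrium everyone contributes 46. Group total payoff = 5 × (46 × 0.53 + 4.1 × 46) = 1064.90.

1064.90 million dollars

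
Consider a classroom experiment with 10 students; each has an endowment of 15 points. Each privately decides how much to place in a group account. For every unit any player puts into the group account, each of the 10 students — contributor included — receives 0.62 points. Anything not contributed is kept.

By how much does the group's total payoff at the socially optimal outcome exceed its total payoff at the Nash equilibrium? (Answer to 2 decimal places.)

The private return per contributed unit is 0.62 < 1, so contributing 0 is dominant for every player. At the Nash equilibrium everyone keeps their 15, and the group total is 10 × 15 = 150.
Each contributed unit returns 6.200 to the group as a whole (0.62 to each of 10 players), which exceeds 1, so the social optimum is full contribution: group total = 6.200 × 150 = 930.00.
Efficiency loss = 930.00 − 150 = 780.00.

780.00 points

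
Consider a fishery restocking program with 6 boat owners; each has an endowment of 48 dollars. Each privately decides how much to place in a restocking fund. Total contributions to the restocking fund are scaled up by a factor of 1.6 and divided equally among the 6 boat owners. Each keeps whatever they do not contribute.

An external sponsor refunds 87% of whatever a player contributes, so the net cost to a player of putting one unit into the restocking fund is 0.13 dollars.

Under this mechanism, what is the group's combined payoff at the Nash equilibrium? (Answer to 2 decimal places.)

711.36 dollars

Under the mechanism each unit contributed yields (1.6/6) / 0.13 = 2.0513 back to its contributor per unit of net cost, which exceeds 1, making full contribution the dominant choice for everyone.
So the Nash equilibrium is full contribution by all 6; the group earns 6 × (48 × 0.87 + 1.6 × 48) = 711.36.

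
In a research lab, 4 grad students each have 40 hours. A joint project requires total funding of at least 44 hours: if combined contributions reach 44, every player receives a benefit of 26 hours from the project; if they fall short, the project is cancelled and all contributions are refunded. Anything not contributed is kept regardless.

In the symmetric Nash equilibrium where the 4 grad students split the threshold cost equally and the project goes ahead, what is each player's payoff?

55 hours

Equal share of the threshold: 44/4 = 11.
At this profile no one gains by cutting their contribution: any cut drops the total below 44, the project is cancelled, contributions are refunded, and the deviator ends with 40, which is less than 40 − 11 + 26 = 55. Contributing more than 11 just wastes the excess. So contributing exactly 11 is a best response.
Each player's payoff: 40 − 11 + 26 = 55.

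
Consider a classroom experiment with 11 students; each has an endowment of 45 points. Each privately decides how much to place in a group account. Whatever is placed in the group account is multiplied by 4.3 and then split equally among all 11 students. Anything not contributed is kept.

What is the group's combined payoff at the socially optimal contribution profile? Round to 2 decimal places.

Each contributed unit returns 4.300 to the group as a whole (0.3909 to each of 11 players), which exceeds 1, so the social optimum is full contribution: group total = 4.300 × 495 = 2128.50.

2128.50 points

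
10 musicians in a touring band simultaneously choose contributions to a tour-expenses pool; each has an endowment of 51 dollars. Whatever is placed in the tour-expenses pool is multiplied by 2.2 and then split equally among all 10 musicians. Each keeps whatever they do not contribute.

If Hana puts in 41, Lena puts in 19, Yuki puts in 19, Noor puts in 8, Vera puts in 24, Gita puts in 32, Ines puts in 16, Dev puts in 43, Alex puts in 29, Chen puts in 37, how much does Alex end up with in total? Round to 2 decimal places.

Total contributed: 41 + 19 + 19 + 8 + 24 + 32 + 16 + 43 + 29 + 37 = 268.
Each receives 2.2 × 268 / 10 = 58.96 from the tour-expenses pool.
Alex keeps 51 − 29 = 22, so Alex's payoff is 22 + 58.96 = 80.96.

80.96 dollars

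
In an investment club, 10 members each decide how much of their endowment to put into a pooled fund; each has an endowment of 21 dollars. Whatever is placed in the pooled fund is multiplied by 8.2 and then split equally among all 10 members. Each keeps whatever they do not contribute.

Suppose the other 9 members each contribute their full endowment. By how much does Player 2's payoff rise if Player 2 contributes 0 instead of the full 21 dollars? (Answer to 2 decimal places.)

Switching from a contribution of 21 to 0 lets Player 2 keep an extra 21 dollars, but lowers the pooled fund by 21, which costs Player 2 their own share of that drop: 8.2/10 × 21 = 17.22.
Net gain = 21 − 17.22 = 3.78. The private return per contributed unit (0.8200) is below 1, so free-riding is indeed the best response regardless of what the others do.

3.78 dollars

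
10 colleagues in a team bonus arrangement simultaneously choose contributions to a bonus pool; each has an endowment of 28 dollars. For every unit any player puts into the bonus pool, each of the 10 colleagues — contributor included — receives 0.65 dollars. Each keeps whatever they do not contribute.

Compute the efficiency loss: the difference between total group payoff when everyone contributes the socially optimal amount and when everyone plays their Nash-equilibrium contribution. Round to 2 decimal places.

The private return per contributed unit is 0.65 < 1, so contributing 0 is dominant for every player. At the Nash equilibrium everyone keeps their 28, and the group total is 10 × 28 = 280.
Each contributed unit returns 6.500 to the group as a whole (0.65 to each of 10 players), which exceeds 1, so the social optimum is full contribution: group total = 6.500 × 280 = 1820.00.
Efficiency loss = 1820.00 − 280 = 1540.00.

1540.00 dollars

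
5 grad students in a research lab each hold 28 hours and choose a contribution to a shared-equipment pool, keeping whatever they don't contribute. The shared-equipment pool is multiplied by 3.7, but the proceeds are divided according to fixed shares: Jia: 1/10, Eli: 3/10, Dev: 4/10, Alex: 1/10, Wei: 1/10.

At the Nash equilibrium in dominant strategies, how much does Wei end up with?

Each unit j contributes comes back to j as 3.7 × (j's share), so j prefers to contribute only if that share exceeds 1/3.7 = 0.2703; otherwise keeping the unit dominates.
Eli and Dev are above the threshold, contributing 28 each; the remaining 3 contribute 0. Total contributed: 56.
Wei keeps 28 and receives 3.7 × 56 × 1/10 = 20.72 from the shared-equipment pool, for a payoff of 48.72.

48.72 hours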